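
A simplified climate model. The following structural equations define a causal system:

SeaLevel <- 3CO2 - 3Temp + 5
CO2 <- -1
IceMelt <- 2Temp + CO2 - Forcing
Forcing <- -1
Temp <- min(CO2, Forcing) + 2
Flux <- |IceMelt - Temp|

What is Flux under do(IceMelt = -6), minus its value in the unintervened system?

Under do(IceMelt=-6), the mechanism IceMelt <- 2Temp + CO2 - Forcing is discarded; IceMelt is fixed at -6.
Temp = min(CO2, Forcing) + 2  [with CO2=-1, Forcing=-1]  = 1
Flux = |IceMelt - Temp|  [with IceMelt=-6, Temp=1]  = 7
Without intervention: Temp = min(CO2, Forcing) + 2  [with CO2=-1, Forcing=-1]  = 1; IceMelt = 2Temp + CO2 - Forcing  [with Temp=1, CO2=-1, Forcing=-1]  = 2; Flux = |IceMelt - Temp|  [with IceMelt=2, Temp=1]  = 1.
Change = 7 − 1 = 6.

6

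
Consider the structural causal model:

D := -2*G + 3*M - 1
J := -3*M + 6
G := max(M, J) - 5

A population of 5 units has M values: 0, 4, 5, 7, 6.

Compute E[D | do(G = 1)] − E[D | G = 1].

4.2

Every unit gets G=1 under the intervention. D values become -3, 9, 12, 18, 15; E[D|do(G=1)] = 10.2.
Conditioning on G=1 selects the 2 unit(s) with M ∈ {0, 6}. Their D values: -3, 15. Mean = 6.
Difference = 10.2 − 6 = 4.2.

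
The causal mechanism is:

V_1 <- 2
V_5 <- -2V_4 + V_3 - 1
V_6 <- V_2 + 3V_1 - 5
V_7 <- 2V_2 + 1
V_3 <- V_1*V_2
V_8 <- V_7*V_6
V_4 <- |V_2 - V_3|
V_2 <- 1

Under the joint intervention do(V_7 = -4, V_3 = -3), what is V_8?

-8

Setting V_7 = -4, V_3 = -3 by intervention discards those variables' equations.
V_6 = V_2 + 3V_1 - 5  [with V_2=1, V_1=2]  = 2
V_8 = V_7*V_6  [with V_7=-4, V_6=2]  = -8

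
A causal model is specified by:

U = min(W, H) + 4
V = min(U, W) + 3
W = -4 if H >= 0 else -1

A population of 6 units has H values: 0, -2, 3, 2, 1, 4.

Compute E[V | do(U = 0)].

do(U=0) breaks U's dependence on H. With U=0 fixed, V across the units is -1, 2, -1, -1, -1, -1, mean -0.5.

-0.5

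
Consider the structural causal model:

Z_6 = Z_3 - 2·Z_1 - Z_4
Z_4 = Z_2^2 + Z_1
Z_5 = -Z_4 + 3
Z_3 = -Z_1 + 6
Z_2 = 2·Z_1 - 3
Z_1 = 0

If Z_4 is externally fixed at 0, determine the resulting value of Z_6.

Under do(Z_4=0), the mechanism Z_4 = Z_2^2 + Z_1 is discarded; Z_4 is fixed at 0.
Z_3 = -Z_1 + 6  [with Z_1=0]  = 6
Z_6 = Z_3 - 2·Z_1 - Z_4  [with Z_3=6, Z_1=0, Z_4=0]  = 6

6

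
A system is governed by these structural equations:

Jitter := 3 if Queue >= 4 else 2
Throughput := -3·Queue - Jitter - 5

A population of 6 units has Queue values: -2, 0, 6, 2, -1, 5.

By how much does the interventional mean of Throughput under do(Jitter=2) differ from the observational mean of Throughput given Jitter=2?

do(Jitter=2) breaks Jitter's dependence on Queue. With Jitter=2 fixed, Throughput across the units is -1, -7, -25, -13, -4, -22, mean -12.
Conditioning on Jitter=2 selects the 4 unit(s) with Queue ∈ {-2, 0, 2, -1}. Their Throughput values: -1, -7, -13, -4. Mean = -6.25.
Difference = -12 − (-6.25) = -5.75.

-5.75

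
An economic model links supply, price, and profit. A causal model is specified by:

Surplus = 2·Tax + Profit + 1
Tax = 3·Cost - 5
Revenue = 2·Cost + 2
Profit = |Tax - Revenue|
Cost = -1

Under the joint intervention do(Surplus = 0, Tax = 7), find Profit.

Under do(Surplus = 0, Tax = 7), each intervened variable's structural equation is replaced by its fixed value.
Revenue = 2·Cost + 2  [with Cost=-1]  = 0
Profit = |Tax - Revenue|  [with Tax=7, Revenue=0]  = 7

7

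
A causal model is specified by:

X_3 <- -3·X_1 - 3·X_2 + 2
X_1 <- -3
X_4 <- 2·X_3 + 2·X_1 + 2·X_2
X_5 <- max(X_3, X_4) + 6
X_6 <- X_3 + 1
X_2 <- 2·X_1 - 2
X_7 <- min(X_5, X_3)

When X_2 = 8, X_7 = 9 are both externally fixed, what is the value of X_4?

-16

Under do(X_2 = 8, X_7 = 9), each intervened variable's structural equation is replaced by its fixed value.
X_3 = -3·X_1 - 3·X_2 + 2  [with X_1=-3, X_2=8]  = -13
X_4 = 2·X_3 + 2·X_1 + 2·X_2  [with X_3=-13, X_1=-3, X_2=8]  = -16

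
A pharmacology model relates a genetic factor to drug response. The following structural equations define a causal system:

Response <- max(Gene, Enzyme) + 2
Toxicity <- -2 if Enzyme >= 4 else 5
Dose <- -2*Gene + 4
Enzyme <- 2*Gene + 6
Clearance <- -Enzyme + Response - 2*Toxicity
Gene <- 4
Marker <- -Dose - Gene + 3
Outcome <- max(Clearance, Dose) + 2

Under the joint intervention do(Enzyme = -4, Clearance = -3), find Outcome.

-1

Under do(Enzyme = -4, Clearance = -3), each intervened variable's structural equation is replaced by its fixed value.
Dose = -2*Gene + 4  [with Gene=4]  = -4
Outcome = max(Clearance, Dose) + 2  [with Clearance=-3, Dose=-4]  = -1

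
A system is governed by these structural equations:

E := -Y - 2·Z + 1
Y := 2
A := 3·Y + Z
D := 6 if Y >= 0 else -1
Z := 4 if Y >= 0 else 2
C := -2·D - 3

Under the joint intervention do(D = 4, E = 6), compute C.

-11

Setting D = 4, E = 6 by intervention discards those variables' equations.
C = -2·D - 3  [with D=4]  = -11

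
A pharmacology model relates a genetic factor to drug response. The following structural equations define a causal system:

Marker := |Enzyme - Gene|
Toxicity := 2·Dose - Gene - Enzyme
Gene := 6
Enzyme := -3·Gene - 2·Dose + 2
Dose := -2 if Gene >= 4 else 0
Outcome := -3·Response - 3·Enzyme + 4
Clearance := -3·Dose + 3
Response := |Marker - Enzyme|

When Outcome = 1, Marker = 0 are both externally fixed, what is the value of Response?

Setting Outcome = 1, Marker = 0 by intervention discards those variables' equations.
Dose = -2 if Gene >= 4 else 0  [with Gene=6]  = -2
Enzyme = -3·Gene - 2·Dose + 2  [with Gene=6, Dose=-2]  = -12
Response = |Marker - Enzyme|  [with Marker=0, Enzyme=-12]  = 12

12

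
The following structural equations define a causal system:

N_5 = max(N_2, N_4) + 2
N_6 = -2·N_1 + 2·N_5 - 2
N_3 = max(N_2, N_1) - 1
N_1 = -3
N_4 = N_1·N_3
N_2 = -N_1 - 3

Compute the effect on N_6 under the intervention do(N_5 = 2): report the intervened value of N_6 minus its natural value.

-6

The intervention breaks the incoming arrows to N_5: N_5 = max(N_2, N_4) + 2 no longer applies, and N_5 = 2.
N_6 = -2·N_1 + 2·N_5 - 2  [with N_1=-3, N_5=2]  = 8
Without intervention: N_2 = -N_1 - 3  [with N_1=-3]  = 0; N_3 = max(N_2, N_1) - 1  [with N_2=0, N_1=-3]  = -1; N_4 = N_1·N_3  [with N_1=-3, N_3=-1]  = 3; N_5 = max(N_2, N_4) + 2  [with N_2=0, N_4=3]  = 5; N_6 = -2·N_1 + 2·N_5 - 2  [with N_1=-3, N_5=5]  = 14.
Change = 8 − 14 = -6.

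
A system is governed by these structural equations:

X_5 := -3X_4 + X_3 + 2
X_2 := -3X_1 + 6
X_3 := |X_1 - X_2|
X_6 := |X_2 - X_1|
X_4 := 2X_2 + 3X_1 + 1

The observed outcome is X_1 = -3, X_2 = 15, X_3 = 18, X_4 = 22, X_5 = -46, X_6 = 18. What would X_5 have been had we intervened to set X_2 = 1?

do(X_2=1) replaces the equation X_2 := -3X_1 + 6 with the constant X_2 = 1.
X_3 = |X_1 - X_2|  [with X_1=-3, X_2=1]  = 4
X_4 = 2X_2 + 3X_1 + 1  [with X_2=1, X_1=-3]  = -6
X_5 = -3X_4 + X_3 + 2  [with X_4=-6, X_3=4]  = 24

24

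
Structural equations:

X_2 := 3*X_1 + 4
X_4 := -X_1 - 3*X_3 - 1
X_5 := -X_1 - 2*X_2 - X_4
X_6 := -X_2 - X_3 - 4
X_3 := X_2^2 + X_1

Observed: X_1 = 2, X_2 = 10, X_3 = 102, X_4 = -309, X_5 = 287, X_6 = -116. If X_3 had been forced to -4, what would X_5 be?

-31

do(X_3=-4) replaces the equation X_3 := X_2^2 + X_1 with the constant X_3 = -4.
X_2 = 3*X_1 + 4  [with X_1=2]  = 10
X_4 = -X_1 - 3*X_3 - 1  [with X_1=2, X_3=-4]  = 9
X_5 = -X_1 - 2*X_2 - X_4  [with X_1=2, X_2=10, X_4=9]  = -31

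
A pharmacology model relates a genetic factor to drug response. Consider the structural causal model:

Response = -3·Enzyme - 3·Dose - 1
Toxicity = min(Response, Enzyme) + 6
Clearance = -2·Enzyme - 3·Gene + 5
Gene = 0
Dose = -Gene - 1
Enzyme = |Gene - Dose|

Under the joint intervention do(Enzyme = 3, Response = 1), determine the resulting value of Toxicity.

Setting Enzyme = 3, Response = 1 by intervention discards those variables' equations.
Toxicity = min(Response, Enzyme) + 6  [with Response=1, Enzyme=3]  = 7

7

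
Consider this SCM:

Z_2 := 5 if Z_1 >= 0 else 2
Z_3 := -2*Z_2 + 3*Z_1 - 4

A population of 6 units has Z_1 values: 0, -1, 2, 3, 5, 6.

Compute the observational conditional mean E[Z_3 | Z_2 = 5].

-4.4

E[Z_3|Z_2=5] averages over only the 5 units with Z_2=5 (Z_1 = 0, 2, 3, 5, 6): Z_3 = -14, -8, -5, 1, 4, mean -4.4.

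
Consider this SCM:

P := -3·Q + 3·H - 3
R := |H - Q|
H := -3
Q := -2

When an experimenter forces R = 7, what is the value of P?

-6

Under do(R=7), the mechanism R := |H - Q| is discarded; R is fixed at 7.
Since P is not a descendant of the intervened variable, it is unaffected.
P = -3·Q + 3·H - 3  [with Q=-2, H=-3]  = -6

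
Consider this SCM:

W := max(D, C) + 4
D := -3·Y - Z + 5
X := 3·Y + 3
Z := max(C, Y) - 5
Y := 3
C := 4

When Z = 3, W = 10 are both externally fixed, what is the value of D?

Setting Z = 3, W = 10 by intervention discards those variables' equations.
D = -3·Y - Z + 5  [with Y=3, Z=3]  = -7

-7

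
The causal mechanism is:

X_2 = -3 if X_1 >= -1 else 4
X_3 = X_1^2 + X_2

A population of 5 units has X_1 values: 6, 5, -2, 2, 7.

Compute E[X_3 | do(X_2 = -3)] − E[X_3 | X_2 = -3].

-4.9

The intervention sets X_2=-3 in all 5 units regardless of X_1. Recomputing X_3 per unit gives 33, 22, 1, 1, 46; average 20.6.
Conditioning on X_2=-3 selects the 4 unit(s) with X_1 ∈ {6, 5, 2, 7}. Their X_3 values: 33, 22, 1, 46. Mean = 25.5.
Difference = 20.6 − 25.5 = -4.9.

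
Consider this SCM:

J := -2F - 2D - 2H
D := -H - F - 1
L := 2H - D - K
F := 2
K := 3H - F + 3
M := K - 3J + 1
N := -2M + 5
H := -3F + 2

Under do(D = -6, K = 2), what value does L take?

Under do(D = -6, K = 2), each intervened variable's structural equation is replaced by its fixed value.
H = -3F + 2  [with F=2]  = -4
L = 2H - D - K  [with H=-4, D=-6, K=2]  = -4

-4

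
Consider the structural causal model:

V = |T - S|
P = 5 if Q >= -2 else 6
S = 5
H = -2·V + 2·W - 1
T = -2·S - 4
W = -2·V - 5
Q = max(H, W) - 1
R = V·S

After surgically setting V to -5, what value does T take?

Under do(V=-5), the mechanism V = |T - S| is discarded; V is fixed at -5.
Since T is not a descendant of the intervened variable, it is unaffected.
T = -2·S - 4  [with S=5]  = -14

-14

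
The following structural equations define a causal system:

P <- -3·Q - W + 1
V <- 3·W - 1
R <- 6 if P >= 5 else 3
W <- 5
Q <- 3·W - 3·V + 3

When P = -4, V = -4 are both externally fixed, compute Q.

Setting P = -4, V = -4 by intervention discards those variables' equations.
Q = 3·W - 3·V + 3  [with W=5, V=-4]  = 30

30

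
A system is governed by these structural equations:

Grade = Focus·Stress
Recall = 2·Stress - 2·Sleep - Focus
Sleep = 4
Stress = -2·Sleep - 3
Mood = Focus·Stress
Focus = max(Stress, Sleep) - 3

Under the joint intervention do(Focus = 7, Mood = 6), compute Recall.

Setting Focus = 7, Mood = 6 by intervention discards those variables' equations.
Stress = -2·Sleep - 3  [with Sleep=4]  = -11
Recall = 2·Stress - 2·Sleep - Focus  [with Stress=-11, Sleep=4, Focus=7]  = -37

-37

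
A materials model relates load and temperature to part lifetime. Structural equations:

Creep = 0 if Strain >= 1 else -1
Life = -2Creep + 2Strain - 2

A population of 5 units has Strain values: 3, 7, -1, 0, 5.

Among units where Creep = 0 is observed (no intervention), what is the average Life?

E[Life|Creep=0] averages over only the 3 units with Creep=0 (Strain = 3, 7, 5): Life = 4, 12, 8, mean 8.

8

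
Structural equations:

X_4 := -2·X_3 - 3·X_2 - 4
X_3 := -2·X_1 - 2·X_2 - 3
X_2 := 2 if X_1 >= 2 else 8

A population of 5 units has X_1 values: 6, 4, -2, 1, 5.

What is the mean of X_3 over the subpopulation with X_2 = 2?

-17

Conditioning on X_2=2 selects the 3 unit(s) with X_1 ∈ {6, 4, 5}. Their X_3 values: -19, -15, -17. Mean = -17.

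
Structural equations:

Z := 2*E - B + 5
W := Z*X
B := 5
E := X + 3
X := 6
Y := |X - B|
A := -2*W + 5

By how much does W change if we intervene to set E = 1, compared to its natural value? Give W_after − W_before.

Under do(E=1), the mechanism E := X + 3 is discarded; E is fixed at 1.
Z = 2*E - B + 5  [with E=1, B=5]  = 2
W = Z*X  [with Z=2, X=6]  = 12
Without intervention: E = X + 3  [with X=6]  = 9; Z = 2*E - B + 5  [with E=9, B=5]  = 18; W = Z*X  [with Z=18, X=6]  = 108.
Change = 12 − 108 = -96.

-96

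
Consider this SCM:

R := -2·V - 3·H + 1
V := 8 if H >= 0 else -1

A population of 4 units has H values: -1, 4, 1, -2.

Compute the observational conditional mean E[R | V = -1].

7.5

E[R|V=-1] averages over only the 2 units with V=-1 (H = -1, -2): R = 6, 9, mean 7.5.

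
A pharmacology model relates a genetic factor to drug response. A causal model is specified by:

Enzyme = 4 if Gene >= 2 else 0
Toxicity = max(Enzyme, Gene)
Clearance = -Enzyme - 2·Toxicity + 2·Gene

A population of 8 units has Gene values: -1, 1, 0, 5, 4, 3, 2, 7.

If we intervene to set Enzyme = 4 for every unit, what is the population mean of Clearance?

The intervention sets Enzyme=4 in all 8 units regardless of Gene. Recomputing Clearance per unit gives -14, -10, -12, -4, -4, -6, -8, -4; average -7.75.

-7.75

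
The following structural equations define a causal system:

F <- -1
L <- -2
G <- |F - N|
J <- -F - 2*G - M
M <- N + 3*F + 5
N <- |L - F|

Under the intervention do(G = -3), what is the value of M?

3

Intervening sets G = -3 and removes its equation (G <- |F - N|).
No directed path runs from G to M, so M keeps its natural value.
N = |L - F|  [with L=-2, F=-1]  = 1
M = N + 3*F + 5  [with N=1, F=-1]  = 3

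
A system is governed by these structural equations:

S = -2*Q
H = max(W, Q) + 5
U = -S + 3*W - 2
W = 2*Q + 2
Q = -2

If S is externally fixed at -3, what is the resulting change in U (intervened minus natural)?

7

Intervening sets S = -3 and removes its equation (S = -2*Q).
W = 2*Q + 2  [with Q=-2]  = -2
U = -S + 3*W - 2  [with S=-3, W=-2]  = -5
Without intervention: W = 2*Q + 2  [with Q=-2]  = -2; S = -2*Q  [with Q=-2]  = 4; U = -S + 3*W - 2  [with S=4, W=-2]  = -12.
Change = -5 − (-12) = 7.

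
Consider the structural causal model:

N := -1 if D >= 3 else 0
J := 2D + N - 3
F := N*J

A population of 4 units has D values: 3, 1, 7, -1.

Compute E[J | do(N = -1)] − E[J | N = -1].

-5

The intervention sets N=-1 in all 4 units regardless of D. Recomputing J per unit gives 2, -2, 10, -6; average 1.
Observing N=-1 restricts to units where N's equation naturally yields -1: D ∈ {3, 7}. In that subpopulation J = 2, 10, mean 6.
Difference = 1 − 6 = -5.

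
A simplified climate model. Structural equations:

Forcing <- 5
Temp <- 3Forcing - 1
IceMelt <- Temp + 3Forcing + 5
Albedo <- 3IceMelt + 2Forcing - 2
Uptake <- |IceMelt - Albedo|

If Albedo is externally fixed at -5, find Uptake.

Intervening sets Albedo = -5 and removes its equation (Albedo <- 3IceMelt + 2Forcing - 2).
Temp = 3Forcing - 1  [with Forcing=5]  = 14
IceMelt = Temp + 3Forcing + 5  [with Temp=14, Forcing=5]  = 34
Uptake = |IceMelt - Albedo|  [with IceMelt=34, Albedo=-5]  = 39

39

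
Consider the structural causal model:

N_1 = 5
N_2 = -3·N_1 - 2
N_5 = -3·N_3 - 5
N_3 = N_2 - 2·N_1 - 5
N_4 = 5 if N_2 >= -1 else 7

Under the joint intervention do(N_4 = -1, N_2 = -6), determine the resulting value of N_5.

58

The joint intervention fixes N_4 = -1, N_2 = -6, removing each variable's own equation.
N_3 = N_2 - 2·N_1 - 5  [with N_2=-6, N_1=5]  = -21
N_5 = -3·N_3 - 5  [with N_3=-21]  = 58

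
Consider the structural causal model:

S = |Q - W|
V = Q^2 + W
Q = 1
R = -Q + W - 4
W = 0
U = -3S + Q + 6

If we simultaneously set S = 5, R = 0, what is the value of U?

Setting S = 5, R = 0 by intervention discards those variables' equations.
U = -3S + Q + 6  [with S=5, Q=1]  = -8

-8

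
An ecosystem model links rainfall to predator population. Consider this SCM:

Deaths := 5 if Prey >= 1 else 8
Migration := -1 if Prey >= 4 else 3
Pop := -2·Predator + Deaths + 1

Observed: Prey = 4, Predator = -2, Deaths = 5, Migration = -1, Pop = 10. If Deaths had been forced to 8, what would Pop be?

do(Deaths=8) replaces the equation Deaths := 5 if Prey >= 1 else 8 with the constant Deaths = 8.
Pop = -2·Predator + Deaths + 1  [with Predator=-2, Deaths=8]  = 13

13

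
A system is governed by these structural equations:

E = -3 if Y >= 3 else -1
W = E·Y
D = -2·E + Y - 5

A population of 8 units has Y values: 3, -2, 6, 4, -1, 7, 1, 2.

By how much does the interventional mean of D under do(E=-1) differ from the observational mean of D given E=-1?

Every unit gets E=-1 under the intervention. D values become 0, -5, 3, 1, -4, 4, -2, -1; E[D|do(E=-1)] = -0.5.
E[D|E=-1] averages over only the 4 units with E=-1 (Y = -2, -1, 1, 2): D = -5, -4, -2, -1, mean -3.
Difference = -0.5 − (-3) = 2.5.

2.5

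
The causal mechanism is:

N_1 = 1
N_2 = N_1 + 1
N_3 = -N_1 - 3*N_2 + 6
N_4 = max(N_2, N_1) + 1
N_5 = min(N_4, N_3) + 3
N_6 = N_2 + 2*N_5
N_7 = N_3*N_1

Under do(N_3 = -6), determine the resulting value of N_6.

-4

The intervention breaks the incoming arrows to N_3: N_3 = -N_1 - 3*N_2 + 6 no longer applies, and N_3 = -6.
N_2 = N_1 + 1  [with N_1=1]  = 2
N_4 = max(N_2, N_1) + 1  [with N_2=2, N_1=1]  = 3
N_5 = min(N_4, N_3) + 3  [with N_4=3, N_3=-6]  = -3
N_6 = N_2 + 2*N_5  [with N_2=2, N_5=-3]  = -4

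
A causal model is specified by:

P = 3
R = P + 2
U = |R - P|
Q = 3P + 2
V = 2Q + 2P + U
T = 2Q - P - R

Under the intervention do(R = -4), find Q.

Under do(R=-4), the mechanism R = P + 2 is discarded; R is fixed at -4.
Since Q is not a descendant of the intervened variable, it is unaffected.
Q = 3P + 2  [with P=3]  = 11

11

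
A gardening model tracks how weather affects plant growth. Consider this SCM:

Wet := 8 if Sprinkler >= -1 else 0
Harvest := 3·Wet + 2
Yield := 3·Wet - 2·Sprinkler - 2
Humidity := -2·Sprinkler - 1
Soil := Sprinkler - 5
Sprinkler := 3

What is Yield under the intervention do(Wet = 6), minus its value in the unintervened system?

do(Wet=6) replaces the equation Wet := 8 if Sprinkler >= -1 else 0 with the constant Wet = 6.
Yield = 3·Wet - 2·Sprinkler - 2  [with Wet=6, Sprinkler=3]  = 10
Without intervention: Wet = 8 if Sprinkler >= -1 else 0  [with Sprinkler=3]  = 8; Yield = 3·Wet - 2·Sprinkler - 2  [with Wet=8, Sprinkler=3]  = 16.
Change = 10 − 16 = -6.

-6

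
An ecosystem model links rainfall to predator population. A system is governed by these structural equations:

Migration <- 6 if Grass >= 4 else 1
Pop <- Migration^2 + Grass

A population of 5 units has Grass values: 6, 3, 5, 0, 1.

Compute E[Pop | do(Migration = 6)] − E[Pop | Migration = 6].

do(Migration=6) breaks Migration's dependence on Grass. With Migration=6 fixed, Pop across the units is 42, 39, 41, 36, 37, mean 39.
E[Pop|Migration=6] averages over only the 2 units with Migration=6 (Grass = 6, 5): Pop = 42, 41, mean 41.5.
Difference = 39 − 41.5 = -2.5.

-2.5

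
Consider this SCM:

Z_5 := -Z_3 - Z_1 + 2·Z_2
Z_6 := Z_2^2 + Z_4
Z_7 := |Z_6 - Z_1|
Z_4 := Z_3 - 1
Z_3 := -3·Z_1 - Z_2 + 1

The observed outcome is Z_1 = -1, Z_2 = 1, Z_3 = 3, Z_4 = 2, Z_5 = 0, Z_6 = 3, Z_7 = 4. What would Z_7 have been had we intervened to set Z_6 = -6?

Intervening sets Z_6 = -6 and removes its equation (Z_6 := Z_2^2 + Z_4).
Z_7 = |Z_6 - Z_1|  [with Z_6=-6, Z_1=-1]  = 5

5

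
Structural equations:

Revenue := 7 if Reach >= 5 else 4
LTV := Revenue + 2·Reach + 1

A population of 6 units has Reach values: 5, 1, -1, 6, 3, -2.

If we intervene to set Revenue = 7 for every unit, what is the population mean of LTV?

12

The intervention sets Revenue=7 in all 6 units regardless of Reach. Recomputing LTV per unit gives 18, 10, 6, 20, 14, 4; average 12.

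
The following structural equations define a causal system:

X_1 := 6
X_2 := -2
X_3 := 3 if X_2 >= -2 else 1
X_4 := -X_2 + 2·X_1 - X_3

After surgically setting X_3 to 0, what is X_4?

14

The intervention breaks the incoming arrows to X_3: X_3 := 3 if X_2 >= -2 else 1 no longer applies, and X_3 = 0.
X_4 = -X_2 + 2·X_1 - X_3  [with X_2=-2, X_1=6, X_3=0]  = 14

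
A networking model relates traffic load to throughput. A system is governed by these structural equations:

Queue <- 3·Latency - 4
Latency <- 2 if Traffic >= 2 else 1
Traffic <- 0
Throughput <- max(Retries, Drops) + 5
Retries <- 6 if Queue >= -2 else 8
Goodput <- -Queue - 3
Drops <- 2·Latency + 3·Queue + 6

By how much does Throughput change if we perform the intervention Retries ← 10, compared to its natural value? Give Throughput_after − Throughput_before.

4

The intervention breaks the incoming arrows to Retries: Retries <- 6 if Queue >= -2 else 8 no longer applies, and Retries = 10.
Latency = 2 if Traffic >= 2 else 1  [with Traffic=0]  = 1
Queue = 3·Latency - 4  [with Latency=1]  = -1
Drops = 2·Latency + 3·Queue + 6  [with Latency=1, Queue=-1]  = 5
Throughput = max(Retries, Drops) + 5  [with Retries=10, Drops=5]  = 15
Without intervention: Latency = 2 if Traffic >= 2 else 1  [with Traffic=0]  = 1; Queue = 3·Latency - 4  [with Latency=1]  = -1; Drops = 2·Latency + 3·Queue + 6  [with Latency=1, Queue=-1]  = 5; Retries = 6 if Queue >= -2 else 8  [with Queue=-1]  = 6; Throughput = max(Retries, Drops) + 5  [with Retries=6, Drops=5]  = 11.
Change = 15 − 11 = 4.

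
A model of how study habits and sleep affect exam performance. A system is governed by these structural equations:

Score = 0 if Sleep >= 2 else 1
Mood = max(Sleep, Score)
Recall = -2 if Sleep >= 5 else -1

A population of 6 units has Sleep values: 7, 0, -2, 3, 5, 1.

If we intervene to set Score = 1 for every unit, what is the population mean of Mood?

3

Every unit gets Score=1 under the intervention. Mood values become 7, 1, 1, 3, 5, 1; E[Mood|do(Score=1)] = 3.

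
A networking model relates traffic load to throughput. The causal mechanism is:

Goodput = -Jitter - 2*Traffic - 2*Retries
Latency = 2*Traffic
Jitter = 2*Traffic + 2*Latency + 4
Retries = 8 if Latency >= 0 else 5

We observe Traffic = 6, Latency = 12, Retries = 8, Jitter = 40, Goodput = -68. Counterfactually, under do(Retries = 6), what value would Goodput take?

do(Retries=6) replaces the equation Retries = 8 if Latency >= 0 else 5 with the constant Retries = 6.
Latency = 2*Traffic  [with Traffic=6]  = 12
Jitter = 2*Traffic + 2*Latency + 4  [with Traffic=6, Latency=12]  = 40
Goodput = -Jitter - 2*Traffic - 2*Retries  [with Jitter=40, Traffic=6, Retries=6]  = -64

-64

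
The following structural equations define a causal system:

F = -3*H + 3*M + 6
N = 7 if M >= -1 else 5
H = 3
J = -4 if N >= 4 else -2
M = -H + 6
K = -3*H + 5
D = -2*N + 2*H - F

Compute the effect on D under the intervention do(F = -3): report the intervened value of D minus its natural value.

9

The intervention breaks the incoming arrows to F: F = -3*H + 3*M + 6 no longer applies, and F = -3.
M = -H + 6  [with H=3]  = 3
N = 7 if M >= -1 else 5  [with M=3]  = 7
D = -2*N + 2*H - F  [with N=7, H=3, F=-3]  = -5
Without intervention: M = -H + 6  [with H=3]  = 3; N = 7 if M >= -1 else 5  [with M=3]  = 7; F = -3*H + 3*M + 6  [with H=3, M=3]  = 6; D = -2*N + 2*H - F  [with N=7, H=3, F=6]  = -14.
Change = -5 − (-14) = 9.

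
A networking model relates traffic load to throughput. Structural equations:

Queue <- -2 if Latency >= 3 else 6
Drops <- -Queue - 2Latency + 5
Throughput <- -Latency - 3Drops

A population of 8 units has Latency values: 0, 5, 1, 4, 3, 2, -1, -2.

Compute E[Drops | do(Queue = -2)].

The intervention sets Queue=-2 in all 8 units regardless of Latency. Recomputing Drops per unit gives 7, -3, 5, -1, 1, 3, 9, 11; average 4.

4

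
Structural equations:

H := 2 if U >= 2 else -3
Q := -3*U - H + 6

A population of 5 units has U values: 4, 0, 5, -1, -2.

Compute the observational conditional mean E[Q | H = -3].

12

Observing H=-3 restricts to units where H's equation naturally yields -3: U ∈ {0, -1, -2}. In that subpopulation Q = 9, 12, 15, mean 12.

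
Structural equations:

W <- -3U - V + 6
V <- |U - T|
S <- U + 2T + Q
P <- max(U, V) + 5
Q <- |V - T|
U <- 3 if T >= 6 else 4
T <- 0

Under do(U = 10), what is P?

15

Under do(U=10), the mechanism U <- 3 if T >= 6 else 4 is discarded; U is fixed at 10.
V = |U - T|  [with U=10, T=0]  = 10
P = max(U, V) + 5  [with U=10, V=10]  = 15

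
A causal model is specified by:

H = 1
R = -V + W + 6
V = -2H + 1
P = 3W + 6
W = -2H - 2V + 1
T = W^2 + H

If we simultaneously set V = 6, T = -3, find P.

Setting V = 6, T = -3 by intervention discards those variables' equations.
W = -2H - 2V + 1  [with H=1, V=6]  = -13
P = 3W + 6  [with W=-13]  = -33

-33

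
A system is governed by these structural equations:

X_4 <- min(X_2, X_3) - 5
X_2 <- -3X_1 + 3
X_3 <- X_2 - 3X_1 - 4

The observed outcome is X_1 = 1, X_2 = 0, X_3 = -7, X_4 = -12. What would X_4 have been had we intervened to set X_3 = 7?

The intervention breaks the incoming arrows to X_3: X_3 <- X_2 - 3X_1 - 4 no longer applies, and X_3 = 7.
X_2 = -3X_1 + 3  [with X_1=1]  = 0
X_4 = min(X_2, X_3) - 5  [with X_2=0, X_3=7]  = -5

-5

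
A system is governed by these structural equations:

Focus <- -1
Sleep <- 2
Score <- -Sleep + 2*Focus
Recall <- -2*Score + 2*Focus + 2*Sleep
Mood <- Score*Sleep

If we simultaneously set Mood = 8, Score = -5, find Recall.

The joint intervention fixes Mood = 8, Score = -5, removing each variable's own equation.
Recall = -2*Score + 2*Focus + 2*Sleep  [with Score=-5, Focus=-1, Sleep=2]  = 12

12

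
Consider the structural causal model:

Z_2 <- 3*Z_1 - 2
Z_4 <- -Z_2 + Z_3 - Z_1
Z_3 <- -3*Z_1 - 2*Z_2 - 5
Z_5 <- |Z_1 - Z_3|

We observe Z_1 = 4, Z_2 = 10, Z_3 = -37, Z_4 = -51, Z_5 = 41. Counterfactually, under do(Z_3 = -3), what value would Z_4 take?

-17

The intervention breaks the incoming arrows to Z_3: Z_3 <- -3*Z_1 - 2*Z_2 - 5 no longer applies, and Z_3 = -3.
Z_2 = 3*Z_1 - 2  [with Z_1=4]  = 10
Z_4 = -Z_2 + Z_3 - Z_1  [with Z_2=10, Z_3=-3, Z_1=4]  = -17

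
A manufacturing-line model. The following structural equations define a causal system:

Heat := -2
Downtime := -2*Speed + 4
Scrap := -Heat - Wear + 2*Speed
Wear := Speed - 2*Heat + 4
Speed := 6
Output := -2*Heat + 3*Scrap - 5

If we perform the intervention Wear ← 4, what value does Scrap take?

10

The intervention breaks the incoming arrows to Wear: Wear := Speed - 2*Heat + 4 no longer applies, and Wear = 4.
Scrap = -Heat - Wear + 2*Speed  [with Heat=-2, Wear=4, Speed=6]  = 10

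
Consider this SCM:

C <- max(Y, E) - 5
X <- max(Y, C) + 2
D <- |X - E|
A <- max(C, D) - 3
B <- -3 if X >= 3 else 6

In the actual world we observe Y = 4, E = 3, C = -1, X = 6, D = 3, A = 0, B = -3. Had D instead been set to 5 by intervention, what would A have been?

The intervention breaks the incoming arrows to D: D <- |X - E| no longer applies, and D = 5.
C = max(Y, E) - 5  [with Y=4, E=3]  = -1
A = max(C, D) - 3  [with C=-1, D=5]  = 2

2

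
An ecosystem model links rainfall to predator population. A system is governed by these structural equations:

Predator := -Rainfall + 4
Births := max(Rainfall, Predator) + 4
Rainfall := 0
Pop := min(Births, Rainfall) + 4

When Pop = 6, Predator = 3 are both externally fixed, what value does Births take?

Setting Pop = 6, Predator = 3 by intervention discards those variables' equations.
Births = max(Rainfall, Predator) + 4  [with Rainfall=0, Predator=3]  = 7

7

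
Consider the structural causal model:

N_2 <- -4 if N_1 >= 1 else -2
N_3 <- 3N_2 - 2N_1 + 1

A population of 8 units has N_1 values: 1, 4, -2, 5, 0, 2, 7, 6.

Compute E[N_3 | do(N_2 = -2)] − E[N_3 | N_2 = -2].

Every unit gets N_2=-2 under the intervention. N_3 values become -7, -13, -1, -15, -5, -9, -19, -17; E[N_3|do(N_2=-2)] = -10.75.
Observing N_2=-2 restricts to units where N_2's equation naturally yields -2: N_1 ∈ {-2, 0}. In that subpopulation N_3 = -1, -5, mean -3.
Difference = -10.75 − (-3) = -7.75.

-7.75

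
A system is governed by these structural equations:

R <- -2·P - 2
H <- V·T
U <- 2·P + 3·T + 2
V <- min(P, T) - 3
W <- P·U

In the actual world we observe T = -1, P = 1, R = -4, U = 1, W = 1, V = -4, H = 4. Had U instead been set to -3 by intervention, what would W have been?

Intervening sets U = -3 and removes its equation (U <- 2·P + 3·T + 2).
W = P·U  [with P=1, U=-3]  = -3

-3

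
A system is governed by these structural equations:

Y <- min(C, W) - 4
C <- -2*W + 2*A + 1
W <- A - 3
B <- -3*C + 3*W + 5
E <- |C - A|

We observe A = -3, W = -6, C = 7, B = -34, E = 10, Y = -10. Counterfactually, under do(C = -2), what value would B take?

-7

The intervention breaks the incoming arrows to C: C <- -2*W + 2*A + 1 no longer applies, and C = -2.
W = A - 3  [with A=-3]  = -6
B = -3*C + 3*W + 5  [with C=-2, W=-6]  = -7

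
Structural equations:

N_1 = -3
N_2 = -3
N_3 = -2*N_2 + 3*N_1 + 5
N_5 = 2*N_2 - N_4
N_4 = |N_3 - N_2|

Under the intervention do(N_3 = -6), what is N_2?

Under do(N_3=-6), the mechanism N_3 = -2*N_2 + 3*N_1 + 5 is discarded; N_3 is fixed at -6.
Since N_2 is not a descendant of the intervened variable, it is unaffected.

-3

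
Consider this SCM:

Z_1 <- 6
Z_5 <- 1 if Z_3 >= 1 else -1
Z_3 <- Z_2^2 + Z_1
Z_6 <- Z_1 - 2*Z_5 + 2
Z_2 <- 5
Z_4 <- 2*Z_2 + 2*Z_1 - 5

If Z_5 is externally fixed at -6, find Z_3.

do(Z_5=-6) replaces the equation Z_5 <- 1 if Z_3 >= 1 else -1 with the constant Z_5 = -6.
Z_3 is not downstream of the intervention, so its value is determined by the original equations.
Z_3 = Z_2^2 + Z_1  [with Z_2=5, Z_1=6]  = 31

31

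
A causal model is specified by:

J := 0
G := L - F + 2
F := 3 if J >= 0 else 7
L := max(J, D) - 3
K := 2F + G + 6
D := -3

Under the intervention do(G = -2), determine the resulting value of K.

The intervention breaks the incoming arrows to G: G := L - F + 2 no longer applies, and G = -2.
F = 3 if J >= 0 else 7  [with J=0]  = 3
K = 2F + G + 6  [with F=3, G=-2]  = 10

10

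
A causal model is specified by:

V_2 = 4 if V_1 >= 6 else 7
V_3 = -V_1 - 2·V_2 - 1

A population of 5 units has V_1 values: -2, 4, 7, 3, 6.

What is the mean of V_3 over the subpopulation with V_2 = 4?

-15.5

E[V_3|V_2=4] averages over only the 2 units with V_2=4 (V_1 = 7, 6): V_3 = -16, -15, mean -15.5.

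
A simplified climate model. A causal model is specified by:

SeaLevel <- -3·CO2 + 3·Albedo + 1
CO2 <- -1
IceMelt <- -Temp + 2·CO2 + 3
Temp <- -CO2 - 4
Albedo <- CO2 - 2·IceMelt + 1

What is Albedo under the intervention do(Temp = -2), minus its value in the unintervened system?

Under do(Temp=-2), the mechanism Temp <- -CO2 - 4 is discarded; Temp is fixed at -2.
IceMelt = -Temp + 2·CO2 + 3  [with Temp=-2, CO2=-1]  = 3
Albedo = CO2 - 2·IceMelt + 1  [with CO2=-1, IceMelt=3]  = -6
Without intervention: Temp = -CO2 - 4  [with CO2=-1]  = -3; IceMelt = -Temp + 2·CO2 + 3  [with Temp=-3, CO2=-1]  = 4; Albedo = CO2 - 2·IceMelt + 1  [with CO2=-1, IceMelt=4]  = -8.
Change = -6 − (-8) = 2.

2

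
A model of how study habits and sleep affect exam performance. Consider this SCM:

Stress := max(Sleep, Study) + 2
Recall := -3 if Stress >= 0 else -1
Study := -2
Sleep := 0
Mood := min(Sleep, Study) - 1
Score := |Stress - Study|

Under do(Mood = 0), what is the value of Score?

4

The intervention breaks the incoming arrows to Mood: Mood := min(Sleep, Study) - 1 no longer applies, and Mood = 0.
Since Score is not a descendant of the intervened variable, it is unaffected.
Stress = max(Sleep, Study) + 2  [with Sleep=0, Study=-2]  = 2
Score = |Stress - Study|  [with Stress=2, Study=-2]  = 4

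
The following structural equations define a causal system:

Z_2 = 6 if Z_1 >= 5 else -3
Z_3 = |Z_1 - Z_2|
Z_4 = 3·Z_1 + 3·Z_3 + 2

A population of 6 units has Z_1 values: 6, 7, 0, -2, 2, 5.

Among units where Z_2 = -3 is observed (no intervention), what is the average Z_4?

Observing Z_2=-3 restricts to units where Z_2's equation naturally yields -3: Z_1 ∈ {0, -2, 2}. In that subpopulation Z_4 = 11, -1, 23, mean 11.

11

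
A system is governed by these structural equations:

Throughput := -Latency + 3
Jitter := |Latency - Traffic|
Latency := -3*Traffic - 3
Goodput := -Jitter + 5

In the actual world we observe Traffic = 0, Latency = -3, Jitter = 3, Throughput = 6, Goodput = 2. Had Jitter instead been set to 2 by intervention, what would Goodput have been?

do(Jitter=2) replaces the equation Jitter := |Latency - Traffic| with the constant Jitter = 2.
Goodput = -Jitter + 5  [with Jitter=2]  = 3

3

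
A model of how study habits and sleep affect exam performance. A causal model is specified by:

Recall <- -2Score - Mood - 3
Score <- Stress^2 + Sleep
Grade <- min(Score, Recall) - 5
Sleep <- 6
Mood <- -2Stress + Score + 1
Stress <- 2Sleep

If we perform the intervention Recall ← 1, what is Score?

do(Recall=1) replaces the equation Recall <- -2Score - Mood - 3 with the constant Recall = 1.
Score is not downstream of the intervention, so its value is determined by the original equations.
Stress = 2Sleep  [with Sleep=6]  = 12
Score = Stress^2 + Sleep  [with Stress=12, Sleep=6]  = 150

150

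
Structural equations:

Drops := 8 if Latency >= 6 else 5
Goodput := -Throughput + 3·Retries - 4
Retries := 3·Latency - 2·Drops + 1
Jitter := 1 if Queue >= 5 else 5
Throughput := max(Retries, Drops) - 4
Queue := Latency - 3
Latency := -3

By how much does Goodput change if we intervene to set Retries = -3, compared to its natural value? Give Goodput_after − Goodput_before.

45

The intervention breaks the incoming arrows to Retries: Retries := 3·Latency - 2·Drops + 1 no longer applies, and Retries = -3.
Drops = 8 if Latency >= 6 else 5  [with Latency=-3]  = 5
Throughput = max(Retries, Drops) - 4  [with Retries=-3, Drops=5]  = 1
Goodput = -Throughput + 3·Retries - 4  [with Throughput=1, Retries=-3]  = -14
Without intervention: Drops = 8 if Latency >= 6 else 5  [with Latency=-3]  = 5; Retries = 3·Latency - 2·Drops + 1  [with Latency=-3, Drops=5]  = -18; Throughput = max(Retries, Drops) - 4  [with Retries=-18, Drops=5]  = 1; Goodput = -Throughput + 3·Retries - 4  [with Throughput=1, Retries=-18]  = -59.
Change = -14 − (-59) = 45.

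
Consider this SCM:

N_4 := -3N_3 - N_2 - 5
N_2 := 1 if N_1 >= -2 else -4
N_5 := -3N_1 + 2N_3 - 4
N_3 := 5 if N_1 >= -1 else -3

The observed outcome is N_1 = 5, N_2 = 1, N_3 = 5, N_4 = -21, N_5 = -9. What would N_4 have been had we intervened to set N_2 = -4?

Under do(N_2=-4), the mechanism N_2 := 1 if N_1 >= -2 else -4 is discarded; N_2 is fixed at -4.
N_3 = 5 if N_1 >= -1 else -3  [with N_1=5]  = 5
N_4 = -3N_3 - N_2 - 5  [with N_3=5, N_2=-4]  = -16

-16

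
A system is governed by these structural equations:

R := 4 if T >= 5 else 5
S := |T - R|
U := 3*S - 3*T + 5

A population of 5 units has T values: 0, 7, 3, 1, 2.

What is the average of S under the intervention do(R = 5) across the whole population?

do(R=5) breaks R's dependence on T. With R=5 fixed, S across the units is 5, 2, 2, 4, 3, mean 3.2.

3.2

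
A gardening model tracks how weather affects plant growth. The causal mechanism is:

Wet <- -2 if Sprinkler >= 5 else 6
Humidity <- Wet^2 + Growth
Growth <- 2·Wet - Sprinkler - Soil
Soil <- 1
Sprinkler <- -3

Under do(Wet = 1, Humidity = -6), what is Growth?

4

The joint intervention fixes Wet = 1, Humidity = -6, removing each variable's own equation.
Growth = 2·Wet - Sprinkler - Soil  [with Wet=1, Sprinkler=-3, Soil=1]  = 4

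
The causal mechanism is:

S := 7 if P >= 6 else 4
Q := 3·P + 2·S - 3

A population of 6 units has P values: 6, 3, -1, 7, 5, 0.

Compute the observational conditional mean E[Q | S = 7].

Conditioning on S=7 selects the 2 unit(s) with P ∈ {6, 7}. Their Q values: 29, 32. Mean = 30.5.

30.5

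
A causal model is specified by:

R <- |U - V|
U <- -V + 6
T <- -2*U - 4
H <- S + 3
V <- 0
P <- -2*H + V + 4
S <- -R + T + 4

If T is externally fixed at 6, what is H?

7

The intervention breaks the incoming arrows to T: T <- -2*U - 4 no longer applies, and T = 6.
U = -V + 6  [with V=0]  = 6
R = |U - V|  [with U=6, V=0]  = 6
S = -R + T + 4  [with R=6, T=6]  = 4
H = S + 3  [with S=4]  = 7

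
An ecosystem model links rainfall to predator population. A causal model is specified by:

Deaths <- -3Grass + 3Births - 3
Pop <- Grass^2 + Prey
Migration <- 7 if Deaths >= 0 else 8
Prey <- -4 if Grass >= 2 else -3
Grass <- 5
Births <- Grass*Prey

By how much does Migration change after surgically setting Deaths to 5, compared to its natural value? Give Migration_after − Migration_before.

-1

Intervening sets Deaths = 5 and removes its equation (Deaths <- -3Grass + 3Births - 3).
Migration = 7 if Deaths >= 0 else 8  [with Deaths=5]  = 7
Without intervention: Prey = -4 if Grass >= 2 else -3  [with Grass=5]  = -4; Births = Grass*Prey  [with Grass=5, Prey=-4]  = -20; Deaths = -3Grass + 3Births - 3  [with Grass=5, Births=-20]  = -78; Migration = 7 if Deaths >= 0 else 8  [with Deaths=-78]  = 8.
Change = 7 − 8 = -1.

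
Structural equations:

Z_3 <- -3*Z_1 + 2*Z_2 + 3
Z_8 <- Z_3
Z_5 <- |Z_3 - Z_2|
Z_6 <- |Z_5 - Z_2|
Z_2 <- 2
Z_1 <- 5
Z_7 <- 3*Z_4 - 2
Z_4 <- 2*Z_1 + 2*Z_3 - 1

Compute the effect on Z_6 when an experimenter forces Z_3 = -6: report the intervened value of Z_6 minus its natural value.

The intervention breaks the incoming arrows to Z_3: Z_3 <- -3*Z_1 + 2*Z_2 + 3 no longer applies, and Z_3 = -6.
Z_5 = |Z_3 - Z_2|  [with Z_3=-6, Z_2=2]  = 8
Z_6 = |Z_5 - Z_2|  [with Z_5=8, Z_2=2]  = 6
Without intervention: Z_3 = -3*Z_1 + 2*Z_2 + 3  [with Z_1=5, Z_2=2]  = -8; Z_5 = |Z_3 - Z_2|  [with Z_3=-8, Z_2=2]  = 10; Z_6 = |Z_5 - Z_2|  [with Z_5=10, Z_2=2]  = 8.
Change = 6 − 8 = -2.

-2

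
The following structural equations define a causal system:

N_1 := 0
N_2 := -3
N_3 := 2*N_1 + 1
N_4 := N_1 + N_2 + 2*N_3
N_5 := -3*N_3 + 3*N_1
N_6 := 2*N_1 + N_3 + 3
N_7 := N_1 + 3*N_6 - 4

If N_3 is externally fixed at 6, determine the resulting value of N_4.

The intervention breaks the incoming arrows to N_3: N_3 := 2*N_1 + 1 no longer applies, and N_3 = 6.
N_4 = N_1 + N_2 + 2*N_3  [with N_1=0, N_2=-3, N_3=6]  = 9

9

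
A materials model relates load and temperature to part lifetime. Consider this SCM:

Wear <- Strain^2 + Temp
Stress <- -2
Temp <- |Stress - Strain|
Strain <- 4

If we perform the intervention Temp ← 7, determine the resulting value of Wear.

23

The intervention breaks the incoming arrows to Temp: Temp <- |Stress - Strain| no longer applies, and Temp = 7.
Wear = Strain^2 + Temp  [with Strain=4, Temp=7]  = 23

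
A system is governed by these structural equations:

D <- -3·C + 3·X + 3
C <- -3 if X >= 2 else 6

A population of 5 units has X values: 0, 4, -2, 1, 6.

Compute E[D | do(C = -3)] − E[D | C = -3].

-9.6

Under do(C=-3), C's equation is replaced by C=-3 for every unit. Per-unit D: 12, 24, 6, 15, 30. Mean = 17.4.
E[D|C=-3] averages over only the 2 units with C=-3 (X = 4, 6): D = 24, 30, mean 27.
Difference = 17.4 − 27 = -9.6.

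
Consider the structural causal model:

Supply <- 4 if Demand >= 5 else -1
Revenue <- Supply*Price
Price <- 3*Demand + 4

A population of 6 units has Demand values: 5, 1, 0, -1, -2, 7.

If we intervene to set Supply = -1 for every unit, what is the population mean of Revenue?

-9

Under do(Supply=-1), Supply's equation is replaced by Supply=-1 for every unit. Per-unit Revenue: -19, -7, -4, -1, 2, -25. Mean = -9.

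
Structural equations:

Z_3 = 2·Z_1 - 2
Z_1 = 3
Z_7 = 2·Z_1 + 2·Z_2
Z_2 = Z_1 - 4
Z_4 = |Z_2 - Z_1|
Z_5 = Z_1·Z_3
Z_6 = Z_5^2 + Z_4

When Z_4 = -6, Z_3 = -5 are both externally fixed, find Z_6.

219

The joint intervention fixes Z_4 = -6, Z_3 = -5, removing each variable's own equation.
Z_5 = Z_1·Z_3  [with Z_1=3, Z_3=-5]  = -15
Z_6 = Z_5^2 + Z_4  [with Z_5=-15, Z_4=-6]  = 219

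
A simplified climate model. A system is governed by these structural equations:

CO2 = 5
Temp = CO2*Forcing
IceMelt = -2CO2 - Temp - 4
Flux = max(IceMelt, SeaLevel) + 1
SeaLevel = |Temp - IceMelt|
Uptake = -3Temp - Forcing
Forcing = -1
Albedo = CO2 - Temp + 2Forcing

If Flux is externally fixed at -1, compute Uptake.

do(Flux=-1) replaces the equation Flux = max(IceMelt, SeaLevel) + 1 with the constant Flux = -1.
Uptake is not downstream of the intervention, so its value is determined by the original equations.
Temp = CO2*Forcing  [with CO2=5, Forcing=-1]  = -5
Uptake = -3Temp - Forcing  [with Temp=-5, Forcing=-1]  = 16

16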